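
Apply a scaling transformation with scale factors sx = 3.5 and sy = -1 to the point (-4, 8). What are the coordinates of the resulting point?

Scaling matrix:
[[3.50, 0], [0, -1]]
Result: (-4 × 3.5, 8 × -1) = (-14, -8)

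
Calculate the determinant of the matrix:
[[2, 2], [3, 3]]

For a 2×2 matrix [[a, b], [c, d]], det = ad - bc
det = (2)(3) - (2)(3) = 6 - 6 = 0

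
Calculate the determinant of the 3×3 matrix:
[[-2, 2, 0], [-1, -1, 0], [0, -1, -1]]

Expansion along first row:
det = -2·det([[-1,0],[-1,-1]]) - 2·det([[-1,0],[0,-1]]) + 0·det([[-1,-1],[0,-1]])
    = -2·(-1·-1 - 0·-1) - 2·(-1·-1 - 0·0) + 0·(-1·-1 - -1·0)
    = -2·1 - 2·1 + 0·1
    = -2 + -2 + 0 = -4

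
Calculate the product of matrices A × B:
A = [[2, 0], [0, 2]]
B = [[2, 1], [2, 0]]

Matrix multiplication:
C[0][0] = 2×2 + 0×2 = 4
C[0][1] = 2×1 + 0×0 = 2
C[1][0] = 0×2 + 2×2 = 4
C[1][1] = 0×1 + 2×0 = 0
Result: [[4, 2], [4, 0]]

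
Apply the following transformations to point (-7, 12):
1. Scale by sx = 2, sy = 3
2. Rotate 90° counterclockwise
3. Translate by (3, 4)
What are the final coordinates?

Step 1: Scale → (-14, 36)
Step 2: Rotate 90° → (-36, -14)
Step 3: Translate → (-33, -10)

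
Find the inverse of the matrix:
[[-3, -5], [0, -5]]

For [[a,b],[c,d]], inverse = (1/det)·[[d,-b],[-c,a]]
det = (-3)(-5) - (-5)(0) = 15 - 0 = 15
Inverse = (1/15)·[[-5, 5], [0, -3]]
= [[-1/3, 1/3], [0, -1/5]]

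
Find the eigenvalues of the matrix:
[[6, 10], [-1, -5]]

Characteristic equation: det(A - λI) = 0
λ² - (trace)λ + (det) = 0
trace = 6 + -5 = 1, det = (6)(-5) - (10)(-1) = -20
λ² - (1)λ + (-20) = 0
λ = (1 ± √((1)² - 4·(-20))) / 2 = (1 ± √81) / 2
Solving: λ = -4, 5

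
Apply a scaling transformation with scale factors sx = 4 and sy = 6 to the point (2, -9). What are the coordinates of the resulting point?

Scaling matrix:
[[4, 0], [0, 6]]
Result: (2 × 4, -9 × 6) = (8, -54)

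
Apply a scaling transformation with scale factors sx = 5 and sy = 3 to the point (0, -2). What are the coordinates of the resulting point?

Scaling matrix:
[[5, 0], [0, 3]]
Result: (0 × 5, -2 × 3) = (0, -6)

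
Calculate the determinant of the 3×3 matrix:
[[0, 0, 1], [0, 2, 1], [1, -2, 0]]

Expansion along first row:
det = 0·det([[2,1],[-2,0]]) - 0·det([[0,1],[1,0]]) + 1·det([[0,2],[1,-2]])
    = 0·(2·0 - 1·-2) - 0·(0·0 - 1·1) + 1·(0·-2 - 2·1)
    = 0·2 - 0·-1 + 1·-2
    = 0 + 0 + -2 = -2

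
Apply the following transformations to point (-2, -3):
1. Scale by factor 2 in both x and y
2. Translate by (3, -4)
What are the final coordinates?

Step 1: Scale (-2, -3) by 2 → (-4, -6)
Step 2: Translate by (3, -4) → (-1, -10)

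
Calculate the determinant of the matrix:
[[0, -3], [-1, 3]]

For a 2×2 matrix [[a, b], [c, d]], det = ad - bc
det = (0)(3) - (-3)(-1) = 0 - 3 = -3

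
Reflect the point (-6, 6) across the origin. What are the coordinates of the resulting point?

Reflection across origin: (-6, 6) → (6, -6)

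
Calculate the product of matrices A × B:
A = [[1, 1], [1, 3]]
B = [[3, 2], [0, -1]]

Matrix multiplication:
C[0][0] = 1×3 + 1×0 = 3
C[0][1] = 1×2 + 1×-1 = 1
C[1][0] = 1×3 + 3×0 = 3
C[1][1] = 1×2 + 3×-1 = -1
Result: [[3, 1], [3, -1]]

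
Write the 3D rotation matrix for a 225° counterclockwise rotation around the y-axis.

Rotation matrix for counterclockwise 225° around y-axis:
cos(225°) = -√2/2, sin(225°) = -√2/2
Result: [[-√2/2, 0, -√2/2], [0, 1, 0], [√2/2, 0, -√2/2]]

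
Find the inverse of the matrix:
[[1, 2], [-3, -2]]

For [[a,b],[c,d]], inverse = (1/det)·[[d,-b],[-c,a]]
det = (1)(-2) - (2)(-3) = -2 - -6 = 4
Inverse = (1/4)·[[-2, -2], [3, 1]]
= [[-1/2, -1/2], [3/4, 1/4]]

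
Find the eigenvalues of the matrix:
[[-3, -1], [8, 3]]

Characteristic equation: det(A - λI) = 0
λ² - (trace)λ + (det) = 0
trace = -3 + 3 = 0, det = (-3)(3) - (-1)(8) = -1
λ² - (0)λ + (-1) = 0
λ = (0 ± √((0)² - 4·(-1))) / 2 = (0 ± √4) / 2
Solving: λ = -1, 1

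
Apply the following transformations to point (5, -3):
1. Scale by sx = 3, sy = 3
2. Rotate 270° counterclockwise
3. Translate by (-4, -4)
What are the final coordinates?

Step 1: Scale → (15, -9)
Step 2: Rotate 270° → (-9, -15)
Step 3: Translate → (-13, -19)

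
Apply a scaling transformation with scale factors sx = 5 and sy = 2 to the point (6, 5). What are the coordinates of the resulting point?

Scaling matrix:
[[5, 0], [0, 2]]
Result: (6 × 5, 5 × 2) = (30, 10)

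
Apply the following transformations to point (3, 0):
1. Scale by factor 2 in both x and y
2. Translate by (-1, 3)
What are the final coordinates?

Step 1: Scale (3, 0) by 2 → (6, 0)
Step 2: Translate by (-1, 3) → (5, 3)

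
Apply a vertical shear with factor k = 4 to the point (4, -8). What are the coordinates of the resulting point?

Shear matrix for vertical shear with factor k = 4:
[[1, 0], [4, 1]]
Result: (4, -8) → (4, 8)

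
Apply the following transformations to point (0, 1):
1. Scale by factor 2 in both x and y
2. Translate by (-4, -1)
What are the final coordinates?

Step 1: Scale (0, 1) by 2 → (0, 2)
Step 2: Translate by (-4, -1) → (-4, 1)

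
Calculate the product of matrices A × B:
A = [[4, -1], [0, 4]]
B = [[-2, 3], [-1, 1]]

Matrix multiplication:
C[0][0] = 4×-2 + -1×-1 = -7
C[0][1] = 4×3 + -1×1 = 11
C[1][0] = 0×-2 + 4×-1 = -4
C[1][1] = 0×3 + 4×1 = 4
Result: [[-7, 11], [-4, 4]]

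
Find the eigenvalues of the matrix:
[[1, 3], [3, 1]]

Characteristic equation: det(A - λI) = 0
λ² - (trace)λ + (det) = 0
trace = 1 + 1 = 2, det = (1)(1) - (3)(3) = -8
λ² - (2)λ + (-8) = 0
λ = (2 ± √((2)² - 4·(-8))) / 2 = (2 ± √36) / 2
Solving: λ = -2, 4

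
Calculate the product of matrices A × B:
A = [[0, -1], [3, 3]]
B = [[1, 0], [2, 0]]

Matrix multiplication:
C[0][0] = 0×1 + -1×2 = -2
C[0][1] = 0×0 + -1×0 = 0
C[1][0] = 3×1 + 3×2 = 9
C[1][1] = 3×0 + 3×0 = 0
Result: [[-2, 0], [9, 0]]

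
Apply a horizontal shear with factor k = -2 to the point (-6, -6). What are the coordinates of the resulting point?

Shear matrix for horizontal shear with factor k = -2:
[[1, -2], [0, 1]]
Result: (-6, -6) → (6, -6)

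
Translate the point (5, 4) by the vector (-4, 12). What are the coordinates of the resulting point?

Translation by (-4, 12) (homogeneous matrix [[1, 0, -4], [0, 1, 12], [0, 0, 1]]):
x' = 5 + -4 = 1
y' = 4 + 12 = 16
Result: (1, 16)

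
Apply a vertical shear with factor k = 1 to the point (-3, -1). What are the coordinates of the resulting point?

Shear matrix for vertical shear with factor k = 1:
[[1, 0], [1, 1]]
Result: (-3, -1) → (-3, -4)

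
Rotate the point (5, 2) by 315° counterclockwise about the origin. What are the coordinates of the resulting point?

Rotation matrix for 315°: [[cos 315°, -sin 315°], [sin 315°, cos 315°]] ≈ [[0.707107, 0.707107], [-0.707107, 0.707107]]
[[0.707107, 0.707107], [-0.707107, 0.707107]] × [5, 2]ᵀ ≈ [4.9497, -2.1213]ᵀ
Result: (4.9497, -2.1213)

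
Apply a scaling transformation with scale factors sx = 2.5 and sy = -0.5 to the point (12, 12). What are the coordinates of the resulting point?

Scaling matrix:
[[2.50, 0], [0, -0.50]]
Result: (12 × 2.5, 12 × -0.5) = (30, -6)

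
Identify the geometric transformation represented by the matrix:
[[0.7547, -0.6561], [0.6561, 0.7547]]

This matrix represents: rotation by 41° counterclockwise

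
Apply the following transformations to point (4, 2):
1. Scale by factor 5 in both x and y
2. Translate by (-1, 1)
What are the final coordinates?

Step 1: Scale (4, 2) by 5 → (20, 10)
Step 2: Translate by (-1, 1) → (19, 11)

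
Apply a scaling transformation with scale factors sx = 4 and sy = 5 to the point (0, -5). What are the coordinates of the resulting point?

Scaling matrix:
[[4, 0], [0, 5]]
Result: (0 × 4, -5 × 5) = (0, -25)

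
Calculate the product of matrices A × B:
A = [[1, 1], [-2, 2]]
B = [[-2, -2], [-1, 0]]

Matrix multiplication:
C[0][0] = 1×-2 + 1×-1 = -3
C[0][1] = 1×-2 + 1×0 = -2
C[1][0] = -2×-2 + 2×-1 = 2
C[1][1] = -2×-2 + 2×0 = 4
Result: [[-3, -2], [2, 4]]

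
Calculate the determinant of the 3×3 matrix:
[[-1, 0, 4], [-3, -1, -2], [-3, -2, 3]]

Expansion along first row:
det = -1·det([[-1,-2],[-2,3]]) - 0·det([[-3,-2],[-3,3]]) + 4·det([[-3,-1],[-3,-2]])
    = -1·(-1·3 - -2·-2) - 0·(-3·3 - -2·-3) + 4·(-3·-2 - -1·-3)
    = -1·-7 - 0·-15 + 4·3
    = 7 + 0 + 12 = 19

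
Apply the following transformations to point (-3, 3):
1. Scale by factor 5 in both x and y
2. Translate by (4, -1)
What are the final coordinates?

Step 1: Scale (-3, 3) by 5 → (-15, 15)
Step 2: Translate by (4, -1) → (-11, 14)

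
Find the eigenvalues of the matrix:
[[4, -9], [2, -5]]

Characteristic equation: det(A - λI) = 0
λ² - (trace)λ + (det) = 0
trace = 4 + -5 = -1, det = (4)(-5) - (-9)(2) = -2
λ² - (-1)λ + (-2) = 0
λ = (-1 ± √((-1)² - 4·(-2))) / 2 = (-1 ± √9) / 2
Solving: λ = -2, 1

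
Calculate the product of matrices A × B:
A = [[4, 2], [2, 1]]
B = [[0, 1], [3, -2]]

Matrix multiplication:
C[0][0] = 4×0 + 2×3 = 6
C[0][1] = 4×1 + 2×-2 = 0
C[1][0] = 2×0 + 1×3 = 3
C[1][1] = 2×1 + 1×-2 = 0
Result: [[6, 0], [3, 0]]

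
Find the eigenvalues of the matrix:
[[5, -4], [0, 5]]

Characteristic equation: det(A - λI) = 0
λ² - (trace)λ + (det) = 0
trace = 5 + 5 = 10, det = (5)(5) - (-4)(0) = 25
λ² - (10)λ + (25) = 0
λ = (10 ± √((10)² - 4·(25))) / 2 = (10 ± √0) / 2
Solving: λ = 5, 5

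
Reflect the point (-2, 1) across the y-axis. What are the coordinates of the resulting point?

Reflection across y-axis: (-2, 1) → (2, 1)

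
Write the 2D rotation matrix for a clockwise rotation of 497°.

Rotation matrix formula: [[cos θ, -sin θ], [sin θ, cos θ]]
A clockwise rotation by 497° is equivalent to a counterclockwise rotation by -497°.
For θ = -497°:
cos(-497°) = -0.7314
sin(-497°) = -0.6820
Result: [[-0.7314, 0.6820], [-0.6820, -0.7314]]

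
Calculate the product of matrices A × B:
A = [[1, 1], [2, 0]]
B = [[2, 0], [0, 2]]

Matrix multiplication:
C[0][0] = 1×2 + 1×0 = 2
C[0][1] = 1×0 + 1×2 = 2
C[1][0] = 2×2 + 0×0 = 4
C[1][1] = 2×0 + 0×2 = 0
Result: [[2, 2], [4, 0]]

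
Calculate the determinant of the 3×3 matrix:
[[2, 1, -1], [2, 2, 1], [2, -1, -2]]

Expansion along first row:
det = 2·det([[2,1],[-1,-2]]) - 1·det([[2,1],[2,-2]]) + -1·det([[2,2],[2,-1]])
    = 2·(2·-2 - 1·-1) - 1·(2·-2 - 1·2) + -1·(2·-1 - 2·2)
    = 2·-3 - 1·-6 + -1·-6
    = -6 + 6 + 6 = 6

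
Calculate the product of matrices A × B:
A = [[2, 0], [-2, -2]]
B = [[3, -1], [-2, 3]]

Matrix multiplication:
C[0][0] = 2×3 + 0×-2 = 6
C[0][1] = 2×-1 + 0×3 = -2
C[1][0] = -2×3 + -2×-2 = -2
C[1][1] = -2×-1 + -2×3 = -4
Result: [[6, -2], [-2, -4]]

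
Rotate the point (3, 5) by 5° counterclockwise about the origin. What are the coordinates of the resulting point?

Rotation matrix for 5°: [[cos 5°, -sin 5°], [sin 5°, cos 5°]] ≈ [[0.996195, -0.087156], [0.087156, 0.996195]]
[[0.996195, -0.087156], [0.087156, 0.996195]] × [3, 5]ᵀ ≈ [2.5528, 5.2424]ᵀ
Result: (2.5528, 5.2424)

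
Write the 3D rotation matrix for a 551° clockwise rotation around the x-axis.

Rotation matrix for clockwise 551° around x-axis:
A clockwise rotation by 551° is a counterclockwise rotation by -551°.
cos(-551°) = -0.9816, sin(-551°) = 0.1908
Result: [[1, 0, 0], [0, -0.9816, -0.1908], [0, 0.1908, -0.9816]]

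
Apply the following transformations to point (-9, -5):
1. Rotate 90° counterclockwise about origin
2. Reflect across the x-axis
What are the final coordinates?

Step 1: Rotate 90° → (5, -9)
Step 2: Reflect across x-axis → (5, 9)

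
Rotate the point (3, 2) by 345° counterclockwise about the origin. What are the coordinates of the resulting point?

Rotation matrix for 345°: [[cos 345°, -sin 345°], [sin 345°, cos 345°]] ≈ [[0.965926, 0.258819], [-0.258819, 0.965926]]
[[0.965926, 0.258819], [-0.258819, 0.965926]] × [3, 2]ᵀ ≈ [3.4154, 1.1554]ᵀ
Result: (3.4154, 1.1554)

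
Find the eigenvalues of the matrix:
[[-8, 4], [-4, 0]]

Characteristic equation: det(A - λI) = 0
λ² - (trace)λ + (det) = 0
trace = -8 + 0 = -8, det = (-8)(0) - (4)(-4) = 16
λ² - (-8)λ + (16) = 0
λ = (-8 ± √((-8)² - 4·(16))) / 2 = (-8 ± √0) / 2
Solving: λ = -4, -4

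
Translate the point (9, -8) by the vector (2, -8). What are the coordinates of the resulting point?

Translation by (2, -8) (homogeneous matrix [[1, 0, 2], [0, 1, -8], [0, 0, 1]]):
x' = 9 + 2 = 11
y' = -8 + -8 = -16
Result: (11, -16)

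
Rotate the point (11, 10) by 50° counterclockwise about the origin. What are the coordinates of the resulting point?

Rotation matrix for 50°: [[cos 50°, -sin 50°], [sin 50°, cos 50°]] ≈ [[0.642788, -0.766044], [0.766044, 0.642788]]
[[0.642788, -0.766044], [0.766044, 0.642788]] × [11, 10]ᵀ ≈ [-0.5898, 14.8544]ᵀ
Result: (-0.5898, 14.8544)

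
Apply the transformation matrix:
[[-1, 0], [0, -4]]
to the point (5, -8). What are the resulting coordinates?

Matrix multiplication:
[[-1, 0], [0, -4]] × [5, -8]ᵀ
= [(-1)(5) + (0)(-8), (0)(5) + (-4)(-8)]ᵀ
= [-5, 32]ᵀ
Result: (-5, 32)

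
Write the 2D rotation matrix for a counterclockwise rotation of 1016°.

Rotation matrix formula: [[cos θ, -sin θ], [sin θ, cos θ]]
For θ = 1016°:
cos(1016°) = 0.4384
sin(1016°) = -0.8988
Result: [[0.4384, 0.8988], [-0.8988, 0.4384]]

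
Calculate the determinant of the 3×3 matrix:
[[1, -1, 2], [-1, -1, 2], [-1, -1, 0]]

Expansion along first row:
det = 1·det([[-1,2],[-1,0]]) - -1·det([[-1,2],[-1,0]]) + 2·det([[-1,-1],[-1,-1]])
    = 1·(-1·0 - 2·-1) - -1·(-1·0 - 2·-1) + 2·(-1·-1 - -1·-1)
    = 1·2 - -1·2 + 2·0
    = 2 + 2 + 0 = 4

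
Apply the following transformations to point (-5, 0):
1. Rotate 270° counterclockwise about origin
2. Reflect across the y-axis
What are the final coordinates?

Step 1: Rotate 270° → (0, 5)
Step 2: Reflect across y-axis → (0, 5)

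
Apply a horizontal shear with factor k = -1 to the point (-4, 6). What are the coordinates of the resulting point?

Shear matrix for horizontal shear with factor k = -1:
[[1, -1], [0, 1]]
Result: (-4, 6) → (-10, 6)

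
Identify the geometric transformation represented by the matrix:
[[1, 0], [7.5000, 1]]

This matrix represents: vertical shear with factor 7.5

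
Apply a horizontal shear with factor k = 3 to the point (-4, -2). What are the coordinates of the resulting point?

Shear matrix for horizontal shear with factor k = 3:
[[1, 3], [0, 1]]
Result: (-4, -2) → (-10, -2)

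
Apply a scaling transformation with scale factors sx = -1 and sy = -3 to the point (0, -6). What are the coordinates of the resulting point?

Scaling matrix:
[[-1, 0], [0, -3]]
Result: (0 × -1, -6 × -3) = (0, 18)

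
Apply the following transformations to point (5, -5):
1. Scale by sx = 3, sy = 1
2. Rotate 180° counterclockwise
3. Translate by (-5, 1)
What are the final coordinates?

Step 1: Scale → (15, -5)
Step 2: Rotate 180° → (-15, 5)
Step 3: Translate → (-20, 6)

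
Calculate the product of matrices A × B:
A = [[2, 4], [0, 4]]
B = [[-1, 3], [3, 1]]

Matrix multiplication:
C[0][0] = 2×-1 + 4×3 = 10
C[0][1] = 2×3 + 4×1 = 10
C[1][0] = 0×-1 + 4×3 = 12
C[1][1] = 0×3 + 4×1 = 4
Result: [[10, 10], [12, 4]]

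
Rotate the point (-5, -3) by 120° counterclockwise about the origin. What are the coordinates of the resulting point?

Rotation matrix for 120°: [[cos 120°, -sin 120°], [sin 120°, cos 120°]] ≈ [[-0.500000, -0.866025], [0.866025, -0.500000]]
[[-0.500000, -0.866025], [0.866025, -0.500000]] × [-5, -3]ᵀ ≈ [5.0981, -2.8301]ᵀ
Result: (5.0981, -2.8301)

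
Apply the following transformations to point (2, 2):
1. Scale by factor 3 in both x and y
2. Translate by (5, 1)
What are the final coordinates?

Step 1: Scale (2, 2) by 3 → (6, 6)
Step 2: Translate by (5, 1) → (11, 7)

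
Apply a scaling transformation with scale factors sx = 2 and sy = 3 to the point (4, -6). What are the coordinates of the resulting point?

Scaling matrix:
[[2, 0], [0, 3]]
Result: (4 × 2, -6 × 3) = (8, -18)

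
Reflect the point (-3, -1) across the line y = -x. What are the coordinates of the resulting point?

Reflection across line y = -x: (-3, -1) → (1, 3)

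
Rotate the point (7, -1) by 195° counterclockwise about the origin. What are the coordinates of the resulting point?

Rotation matrix for 195°: [[cos 195°, -sin 195°], [sin 195°, cos 195°]] ≈ [[-0.965926, 0.258819], [-0.258819, -0.965926]]
[[-0.965926, 0.258819], [-0.258819, -0.965926]] × [7, -1]ᵀ ≈ [-7.0203, -0.8458]ᵀ
Result: (-7.0203, -0.8458)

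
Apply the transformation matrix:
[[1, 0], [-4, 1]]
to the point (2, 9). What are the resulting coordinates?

Matrix multiplication:
[[1, 0], [-4, 1]] × [2, 9]ᵀ
= [(1)(2) + (0)(9), (-4)(2) + (1)(9)]ᵀ
= [2, 1]ᵀ
Result: (2, 1)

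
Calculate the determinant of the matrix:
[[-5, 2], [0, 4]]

For a 2×2 matrix [[a, b], [c, d]], det = ad - bc
det = (-5)(4) - (2)(0) = -20 - 0 = -20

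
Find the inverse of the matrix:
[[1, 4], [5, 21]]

For [[a,b],[c,d]], inverse = (1/det)·[[d,-b],[-c,a]]
det = (1)(21) - (4)(5) = 21 - 20 = 1
Inverse = [[21, -4], [-5, 1]]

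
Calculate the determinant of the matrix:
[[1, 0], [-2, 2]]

For a 2×2 matrix [[a, b], [c, d]], det = ad - bc
det = (1)(2) - (0)(-2) = 2 - 0 = 2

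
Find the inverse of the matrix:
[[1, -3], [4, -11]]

For [[a,b],[c,d]], inverse = (1/det)·[[d,-b],[-c,a]]
det = (1)(-11) - (-3)(4) = -11 - -12 = 1
Inverse = [[-11, 3], [-4, 1]]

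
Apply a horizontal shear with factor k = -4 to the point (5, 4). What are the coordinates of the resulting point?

Shear matrix for horizontal shear with factor k = -4:
[[1, -4], [0, 1]]
Result: (5, 4) → (-11, 4)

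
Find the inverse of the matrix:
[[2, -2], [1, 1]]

For [[a,b],[c,d]], inverse = (1/det)·[[d,-b],[-c,a]]
det = (2)(1) - (-2)(1) = 2 - -2 = 4
Inverse = (1/4)·[[1, 2], [-1, 2]]
= [[1/4, 1/2], [-1/4, 1/2]]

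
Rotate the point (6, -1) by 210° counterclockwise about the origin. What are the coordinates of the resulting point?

Rotation matrix for 210°: [[cos 210°, -sin 210°], [sin 210°, cos 210°]] ≈ [[-0.866025, 0.500000], [-0.500000, -0.866025]]
[[-0.866025, 0.500000], [-0.500000, -0.866025]] × [6, -1]ᵀ ≈ [-5.6962, -2.1340]ᵀ
Result: (-5.6962, -2.1340)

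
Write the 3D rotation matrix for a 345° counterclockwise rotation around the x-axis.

Rotation matrix for counterclockwise 345° around x-axis:
cos(345°) = 0.9659, sin(345°) = -0.2588
Result: [[1, 0, 0], [0, 0.9659, 0.2588], [0, -0.2588, 0.9659]]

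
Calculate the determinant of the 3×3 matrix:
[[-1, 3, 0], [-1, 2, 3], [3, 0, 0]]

Expansion along first row:
det = -1·det([[2,3],[0,0]]) - 3·det([[-1,3],[3,0]]) + 0·det([[-1,2],[3,0]])
    = -1·(2·0 - 3·0) - 3·(-1·0 - 3·3) + 0·(-1·0 - 2·3)
    = -1·0 - 3·-9 + 0·-6
    = 0 + 27 + 0 = 27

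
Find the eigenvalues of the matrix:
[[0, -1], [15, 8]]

Characteristic equation: det(A - λI) = 0
λ² - (trace)λ + (det) = 0
trace = 0 + 8 = 8, det = (0)(8) - (-1)(15) = 15
λ² - (8)λ + (15) = 0
λ = (8 ± √((8)² - 4·(15))) / 2 = (8 ± √4) / 2
Solving: λ = 3, 5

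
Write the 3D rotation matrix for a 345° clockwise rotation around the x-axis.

Rotation matrix for clockwise 345° around x-axis:
A clockwise rotation by 345° is a counterclockwise rotation by -345°.
cos(-345°) = 0.9659, sin(-345°) = 0.2588
Result: [[1, 0, 0], [0, 0.9659, -0.2588], [0, 0.2588, 0.9659]]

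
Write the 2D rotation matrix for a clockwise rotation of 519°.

Rotation matrix formula: [[cos θ, -sin θ], [sin θ, cos θ]]
A clockwise rotation by 519° is equivalent to a counterclockwise rotation by -519°.
For θ = -519°:
cos(-519°) = -0.9336
sin(-519°) = -0.3584
Result: [[-0.9336, 0.3584], [-0.3584, -0.9336]]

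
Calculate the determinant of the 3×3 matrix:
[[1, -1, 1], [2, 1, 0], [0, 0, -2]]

Expansion along first row:
det = 1·det([[1,0],[0,-2]]) - -1·det([[2,0],[0,-2]]) + 1·det([[2,1],[0,0]])
    = 1·(1·-2 - 0·0) - -1·(2·-2 - 0·0) + 1·(2·0 - 1·0)
    = 1·-2 - -1·-4 + 1·0
    = -2 + -4 + 0 = -6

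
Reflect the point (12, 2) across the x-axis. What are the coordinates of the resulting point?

Reflection across x-axis: (12, 2) → (12, -2)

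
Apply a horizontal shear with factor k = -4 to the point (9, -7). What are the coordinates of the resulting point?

Shear matrix for horizontal shear with factor k = -4:
[[1, -4], [0, 1]]
Result: (9, -7) → (37, -7)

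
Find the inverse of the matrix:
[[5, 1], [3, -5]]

For [[a,b],[c,d]], inverse = (1/det)·[[d,-b],[-c,a]]
det = (5)(-5) - (1)(3) = -25 - 3 = -28
Inverse = (1/-28)·[[-5, -1], [-3, 5]]
= [[5/28, 1/28], [3/28, -5/28]]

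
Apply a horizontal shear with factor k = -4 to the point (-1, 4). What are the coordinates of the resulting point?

Shear matrix for horizontal shear with factor k = -4:
[[1, -4], [0, 1]]
Result: (-1, 4) → (-17, 4)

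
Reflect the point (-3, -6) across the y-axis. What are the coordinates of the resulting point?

Reflection across y-axis: (-3, -6) → (3, -6)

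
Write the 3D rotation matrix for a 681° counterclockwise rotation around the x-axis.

Rotation matrix for counterclockwise 681° around x-axis:
cos(681°) = 0.7771, sin(681°) = -0.6293
Result: [[1, 0, 0], [0, 0.7771, 0.6293], [0, -0.6293, 0.7771]]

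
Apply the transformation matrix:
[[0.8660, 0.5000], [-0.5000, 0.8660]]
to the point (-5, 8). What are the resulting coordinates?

Matrix multiplication:
[[0.8660, 0.5000], [-0.5000, 0.8660]] × [-5, 8]ᵀ
= [(0.8660)(-5) + (0.5000)(8), (-0.5000)(-5) + (0.8660)(8)]ᵀ
= [-0.3300, 9.4280]ᵀ
Result: (-0.3300, 9.4280)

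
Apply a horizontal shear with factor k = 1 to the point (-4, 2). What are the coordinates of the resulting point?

Shear matrix for horizontal shear with factor k = 1:
[[1, 1], [0, 1]]
Result: (-4, 2) → (-2, 2)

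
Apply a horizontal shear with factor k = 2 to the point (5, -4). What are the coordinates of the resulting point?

Shear matrix for horizontal shear with factor k = 2:
[[1, 2], [0, 1]]
Result: (5, -4) → (-3, -4)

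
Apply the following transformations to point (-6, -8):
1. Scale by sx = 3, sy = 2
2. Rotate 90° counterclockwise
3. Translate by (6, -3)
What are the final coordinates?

Step 1: Scale → (-18, -16)
Step 2: Rotate 90° → (16, -18)
Step 3: Translate → (22, -21)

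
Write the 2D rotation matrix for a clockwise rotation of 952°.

Rotation matrix formula: [[cos θ, -sin θ], [sin θ, cos θ]]
A clockwise rotation by 952° is equivalent to a counterclockwise rotation by -952°.
For θ = -952°:
cos(-952°) = -0.6157
sin(-952°) = 0.7880
Result: [[-0.6157, -0.7880], [0.7880, -0.6157]]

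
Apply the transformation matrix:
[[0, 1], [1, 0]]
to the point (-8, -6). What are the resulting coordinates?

Matrix multiplication:
[[0, 1], [1, 0]] × [-8, -6]ᵀ
= [(0)(-8) + (1)(-6), (1)(-8) + (0)(-6)]ᵀ
= [-6, -8]ᵀ
Result: (-6, -8)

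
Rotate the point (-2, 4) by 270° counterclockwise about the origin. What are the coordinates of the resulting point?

Rotation matrix for 270°: [[cos 270°, -sin 270°], [sin 270°, cos 270°]] = [[0, 1], [-1, 0]]
[[0, 1], [-1, 0]] × [-2, 4]ᵀ = [4, 2]ᵀ
Result: (4, 2)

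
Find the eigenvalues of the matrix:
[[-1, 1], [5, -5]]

Characteristic equation: det(A - λI) = 0
λ² - (trace)λ + (det) = 0
trace = -1 + -5 = -6, det = (-1)(-5) - (1)(5) = 0
λ² - (-6)λ + (0) = 0
λ = (-6 ± √((-6)² - 4·(0))) / 2 = (-6 ± √36) / 2
Solving: λ = -6, 0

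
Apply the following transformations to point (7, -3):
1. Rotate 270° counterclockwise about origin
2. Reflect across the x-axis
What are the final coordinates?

Step 1: Rotate 270° → (-3, -7)
Step 2: Reflect across x-axis → (-3, 7)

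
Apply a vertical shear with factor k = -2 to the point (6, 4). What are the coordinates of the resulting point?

Shear matrix for vertical shear with factor k = -2:
[[1, 0], [-2, 1]]
Result: (6, 4) → (6, -8)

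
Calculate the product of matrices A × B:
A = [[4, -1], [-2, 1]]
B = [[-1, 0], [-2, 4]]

Matrix multiplication:
C[0][0] = 4×-1 + -1×-2 = -2
C[0][1] = 4×0 + -1×4 = -4
C[1][0] = -2×-1 + 1×-2 = 0
C[1][1] = -2×0 + 1×4 = 4
Result: [[-2, -4], [0, 4]]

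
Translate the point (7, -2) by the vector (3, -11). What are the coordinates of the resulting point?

Translation by (3, -11) (homogeneous matrix [[1, 0, 3], [0, 1, -11], [0, 0, 1]]):
x' = 7 + 3 = 10
y' = -2 + -11 = -13
Result: (10, -13)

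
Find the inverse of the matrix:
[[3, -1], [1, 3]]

For [[a,b],[c,d]], inverse = (1/det)·[[d,-b],[-c,a]]
det = (3)(3) - (-1)(1) = 9 - -1 = 10
Inverse = (1/10)·[[3, 1], [-1, 3]]
= [[3/10, 1/10], [-1/10, 3/10]]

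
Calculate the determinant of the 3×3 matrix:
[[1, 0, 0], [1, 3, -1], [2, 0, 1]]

Expansion along first row:
det = 1·det([[3,-1],[0,1]]) - 0·det([[1,-1],[2,1]]) + 0·det([[1,3],[2,0]])
    = 1·(3·1 - -1·0) - 0·(1·1 - -1·2) + 0·(1·0 - 3·2)
    = 1·3 - 0·3 + 0·-6
    = 3 + 0 + 0 = 3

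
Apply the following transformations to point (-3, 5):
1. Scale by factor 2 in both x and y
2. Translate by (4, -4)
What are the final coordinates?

Step 1: Scale (-3, 5) by 2 → (-6, 10)
Step 2: Translate by (4, -4) → (-2, 6)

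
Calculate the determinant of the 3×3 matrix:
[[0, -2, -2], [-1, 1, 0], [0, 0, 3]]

Expansion along first row:
det = 0·det([[1,0],[0,3]]) - -2·det([[-1,0],[0,3]]) + -2·det([[-1,1],[0,0]])
    = 0·(1·3 - 0·0) - -2·(-1·3 - 0·0) + -2·(-1·0 - 1·0)
    = 0·3 - -2·-3 + -2·0
    = 0 + -6 + 0 = -6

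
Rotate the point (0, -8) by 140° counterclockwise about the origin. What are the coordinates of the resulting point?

Rotation matrix for 140°: [[cos 140°, -sin 140°], [sin 140°, cos 140°]] ≈ [[-0.766044, -0.642788], [0.642788, -0.766044]]
[[-0.766044, -0.642788], [0.642788, -0.766044]] × [0, -8]ᵀ ≈ [5.1423, 6.1284]ᵀ
Result: (5.1423, 6.1284)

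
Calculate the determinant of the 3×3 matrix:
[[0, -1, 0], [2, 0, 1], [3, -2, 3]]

Expansion along first row:
det = 0·det([[0,1],[-2,3]]) - -1·det([[2,1],[3,3]]) + 0·det([[2,0],[3,-2]])
    = 0·(0·3 - 1·-2) - -1·(2·3 - 1·3) + 0·(2·-2 - 0·3)
    = 0·2 - -1·3 + 0·-4
    = 0 + 3 + 0 = 3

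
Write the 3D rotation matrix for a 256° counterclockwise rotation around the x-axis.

Rotation matrix for counterclockwise 256° around x-axis:
cos(256°) = -0.2419, sin(256°) = -0.9703
Result: [[1, 0, 0], [0, -0.2419, 0.9703], [0, -0.9703, -0.2419]]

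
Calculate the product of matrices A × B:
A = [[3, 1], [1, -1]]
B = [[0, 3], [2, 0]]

Matrix multiplication:
C[0][0] = 3×0 + 1×2 = 2
C[0][1] = 3×3 + 1×0 = 9
C[1][0] = 1×0 + -1×2 = -2
C[1][1] = 1×3 + -1×0 = 3
Result: [[2, 9], [-2, 3]]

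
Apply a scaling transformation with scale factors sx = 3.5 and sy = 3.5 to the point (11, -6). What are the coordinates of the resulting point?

Scaling matrix:
[[3.50, 0], [0, 3.50]]
Result: (11 × 3.5, -6 × 3.5) = (38.5, -21)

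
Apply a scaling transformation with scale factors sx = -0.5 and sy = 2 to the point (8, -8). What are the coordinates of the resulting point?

Scaling matrix:
[[-0.50, 0], [0, 2]]
Result: (8 × -0.5, -8 × 2) = (-4, -16)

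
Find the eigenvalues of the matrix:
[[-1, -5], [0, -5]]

Characteristic equation: det(A - λI) = 0
λ² - (trace)λ + (det) = 0
trace = -1 + -5 = -6, det = (-1)(-5) - (-5)(0) = 5
λ² - (-6)λ + (5) = 0
λ = (-6 ± √((-6)² - 4·(5))) / 2 = (-6 ± √16) / 2
Solving: λ = -5, -1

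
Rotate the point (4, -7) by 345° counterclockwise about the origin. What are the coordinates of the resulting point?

Rotation matrix for 345°: [[cos 345°, -sin 345°], [sin 345°, cos 345°]] ≈ [[0.965926, 0.258819], [-0.258819, 0.965926]]
[[0.965926, 0.258819], [-0.258819, 0.965926]] × [4, -7]ᵀ ≈ [2.0520, -7.7968]ᵀ
Result: (2.0520, -7.7968)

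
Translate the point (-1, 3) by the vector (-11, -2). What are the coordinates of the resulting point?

Translation by (-11, -2) (homogeneous matrix [[1, 0, -11], [0, 1, -2], [0, 0, 1]]):
x' = -1 + -11 = -12
y' = 3 + -2 = 1
Result: (-12, 1)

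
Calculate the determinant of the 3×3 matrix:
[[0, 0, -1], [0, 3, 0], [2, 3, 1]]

Expansion along first row:
det = 0·det([[3,0],[3,1]]) - 0·det([[0,0],[2,1]]) + -1·det([[0,3],[2,3]])
    = 0·(3·1 - 0·3) - 0·(0·1 - 0·2) + -1·(0·3 - 3·2)
    = 0·3 - 0·0 + -1·-6
    = 0 + 0 + 6 = 6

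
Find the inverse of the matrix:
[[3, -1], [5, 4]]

For [[a,b],[c,d]], inverse = (1/det)·[[d,-b],[-c,a]]
det = (3)(4) - (-1)(5) = 12 - -5 = 17
Inverse = (1/17)·[[4, 1], [-5, 3]]
= [[4/17, 1/17], [-5/17, 3/17]]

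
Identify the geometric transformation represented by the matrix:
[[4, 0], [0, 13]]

This matrix represents: non-uniform scaling by sx = 4, sy = 13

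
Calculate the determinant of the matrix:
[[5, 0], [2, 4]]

For a 2×2 matrix [[a, b], [c, d]], det = ad - bc
det = (5)(4) - (0)(2) = 20 - 0 = 20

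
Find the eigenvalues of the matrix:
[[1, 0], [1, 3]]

Characteristic equation: det(A - λI) = 0
λ² - (trace)λ + (det) = 0
trace = 1 + 3 = 4, det = (1)(3) - (0)(1) = 3
λ² - (4)λ + (3) = 0
λ = (4 ± √((4)² - 4·(3))) / 2 = (4 ± √4) / 2
Solving: λ = 1, 3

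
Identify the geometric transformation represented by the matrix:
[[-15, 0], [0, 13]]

This matrix represents: non-uniform scaling by sx = -15, sy = 13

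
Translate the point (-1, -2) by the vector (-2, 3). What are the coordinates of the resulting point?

Translation by (-2, 3) (homogeneous matrix [[1, 0, -2], [0, 1, 3], [0, 0, 1]]):
x' = -1 + -2 = -3
y' = -2 + 3 = 1
Result: (-3, 1)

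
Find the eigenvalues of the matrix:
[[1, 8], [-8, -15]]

Characteristic equation: det(A - λI) = 0
λ² - (trace)λ + (det) = 0
trace = 1 + -15 = -14, det = (1)(-15) - (8)(-8) = 49
λ² - (-14)λ + (49) = 0
λ = (-14 ± √((-14)² - 4·(49))) / 2 = (-14 ± √0) / 2
Solving: λ = -7, -7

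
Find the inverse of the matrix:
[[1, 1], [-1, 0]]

For [[a,b],[c,d]], inverse = (1/det)·[[d,-b],[-c,a]]
det = (1)(0) - (1)(-1) = 0 - -1 = 1
Inverse = [[0, -1], [1, 1]]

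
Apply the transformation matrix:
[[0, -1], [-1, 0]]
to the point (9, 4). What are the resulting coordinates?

Matrix multiplication:
[[0, -1], [-1, 0]] × [9, 4]ᵀ
= [(0)(9) + (-1)(4), (-1)(9) + (0)(4)]ᵀ
= [-4, -9]ᵀ
Result: (-4, -9)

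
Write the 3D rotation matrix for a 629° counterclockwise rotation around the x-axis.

Rotation matrix for counterclockwise 629° around x-axis:
cos(629°) = -0.0175, sin(629°) = -0.9998
Result: [[1, 0, 0], [0, -0.0175, 0.9998], [0, -0.9998, -0.0175]]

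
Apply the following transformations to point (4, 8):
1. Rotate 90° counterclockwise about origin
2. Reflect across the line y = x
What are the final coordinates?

Step 1: Rotate 90° → (-8, 4)
Step 2: Reflect across line y = x → (4, -8)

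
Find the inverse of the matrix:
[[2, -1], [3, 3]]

For [[a,b],[c,d]], inverse = (1/det)·[[d,-b],[-c,a]]
det = (2)(3) - (-1)(3) = 6 - -3 = 9
Inverse = (1/9)·[[3, 1], [-3, 2]]
= [[1/3, 1/9], [-1/3, 2/9]]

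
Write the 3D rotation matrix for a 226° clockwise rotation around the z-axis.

Rotation matrix for clockwise 226° around z-axis:
A clockwise rotation by 226° is a counterclockwise rotation by -226°.
cos(-226°) = -0.6947, sin(-226°) = 0.7193
Result: [[-0.6947, -0.7193, 0], [0.7193, -0.6947, 0], [0, 0, 1]]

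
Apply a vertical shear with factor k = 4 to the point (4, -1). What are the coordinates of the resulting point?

Shear matrix for vertical shear with factor k = 4:
[[1, 0], [4, 1]]
Result: (4, -1) → (4, 15)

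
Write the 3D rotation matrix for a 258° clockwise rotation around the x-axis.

Rotation matrix for clockwise 258° around x-axis:
A clockwise rotation by 258° is a counterclockwise rotation by -258°.
cos(-258°) = -0.2079, sin(-258°) = 0.9781
Result: [[1, 0, 0], [0, -0.2079, -0.9781], [0, 0.9781, -0.2079]]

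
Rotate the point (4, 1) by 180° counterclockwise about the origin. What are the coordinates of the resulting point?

Rotation matrix for 180°: [[cos 180°, -sin 180°], [sin 180°, cos 180°]] = [[-1, 0], [0, -1]]
[[-1, 0], [0, -1]] × [4, 1]ᵀ = [-4, -1]ᵀ
Result: (-4, -1)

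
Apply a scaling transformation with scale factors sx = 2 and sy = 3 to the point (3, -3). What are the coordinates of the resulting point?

Scaling matrix:
[[2, 0], [0, 3]]
Result: (3 × 2, -3 × 3) = (6, -9)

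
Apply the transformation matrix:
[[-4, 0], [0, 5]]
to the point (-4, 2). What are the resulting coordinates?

Matrix multiplication:
[[-4, 0], [0, 5]] × [-4, 2]ᵀ
= [(-4)(-4) + (0)(2), (0)(-4) + (5)(2)]ᵀ
= [16, 10]ᵀ
Result: (16, 10)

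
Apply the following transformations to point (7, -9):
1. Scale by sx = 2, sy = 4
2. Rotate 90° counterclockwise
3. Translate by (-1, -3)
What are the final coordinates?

Step 1: Scale → (14, -36)
Step 2: Rotate 90° → (36, 14)
Step 3: Translate → (35, 11)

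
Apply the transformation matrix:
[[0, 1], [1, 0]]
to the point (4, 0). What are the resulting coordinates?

Matrix multiplication:
[[0, 1], [1, 0]] × [4, 0]ᵀ
= [(0)(4) + (1)(0), (1)(4) + (0)(0)]ᵀ
= [0, 4]ᵀ
Result: (0, 4)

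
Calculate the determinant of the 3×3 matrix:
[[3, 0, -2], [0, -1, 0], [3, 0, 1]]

Expansion along first row:
det = 3·det([[-1,0],[0,1]]) - 0·det([[0,0],[3,1]]) + -2·det([[0,-1],[3,0]])
    = 3·(-1·1 - 0·0) - 0·(0·1 - 0·3) + -2·(0·0 - -1·3)
    = 3·-1 - 0·0 + -2·3
    = -3 + 0 + -6 = -9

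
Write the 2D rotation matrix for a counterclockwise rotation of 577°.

Rotation matrix formula: [[cos θ, -sin θ], [sin θ, cos θ]]
For θ = 577°:
cos(577°) = -0.7986
sin(577°) = -0.6018
Result: [[-0.7986, 0.6018], [-0.6018, -0.7986]]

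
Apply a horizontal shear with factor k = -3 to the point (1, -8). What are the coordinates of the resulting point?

Shear matrix for horizontal shear with factor k = -3:
[[1, -3], [0, 1]]
Result: (1, -8) → (25, -8)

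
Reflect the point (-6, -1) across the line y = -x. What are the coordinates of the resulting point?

Reflection across line y = -x: (-6, -1) → (1, 6)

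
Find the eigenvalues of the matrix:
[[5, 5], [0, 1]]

Characteristic equation: det(A - λI) = 0
λ² - (trace)λ + (det) = 0
trace = 5 + 1 = 6, det = (5)(1) - (5)(0) = 5
λ² - (6)λ + (5) = 0
λ = (6 ± √((6)² - 4·(5))) / 2 = (6 ± √16) / 2
Solving: λ = 1, 5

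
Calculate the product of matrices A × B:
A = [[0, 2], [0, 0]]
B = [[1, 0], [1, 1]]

Matrix multiplication:
C[0][0] = 0×1 + 2×1 = 2
C[0][1] = 0×0 + 2×1 = 2
C[1][0] = 0×1 + 0×1 = 0
C[1][1] = 0×0 + 0×1 = 0
Result: [[2, 2], [0, 0]]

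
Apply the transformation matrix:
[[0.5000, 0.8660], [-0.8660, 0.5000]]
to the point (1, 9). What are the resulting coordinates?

Matrix multiplication:
[[0.5000, 0.8660], [-0.8660, 0.5000]] × [1, 9]ᵀ
= [(0.5000)(1) + (0.8660)(9), (-0.8660)(1) + (0.5000)(9)]ᵀ
= [8.2940, 3.6340]ᵀ
Result: (8.2940, 3.6340)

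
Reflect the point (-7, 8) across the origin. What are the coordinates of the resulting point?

Reflection across origin: (-7, 8) → (7, -8)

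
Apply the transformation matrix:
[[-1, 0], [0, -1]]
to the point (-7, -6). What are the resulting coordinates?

Matrix multiplication:
[[-1, 0], [0, -1]] × [-7, -6]ᵀ
= [(-1)(-7) + (0)(-6), (0)(-7) + (-1)(-6)]ᵀ
= [7, 6]ᵀ
Result: (7, 6)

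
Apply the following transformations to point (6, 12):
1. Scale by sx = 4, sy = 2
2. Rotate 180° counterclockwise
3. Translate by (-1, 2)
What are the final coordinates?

Step 1: Scale → (24, 24)
Step 2: Rotate 180° → (-24, -24)
Step 3: Translate → (-25, -22)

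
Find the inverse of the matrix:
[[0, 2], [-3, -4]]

For [[a,b],[c,d]], inverse = (1/det)·[[d,-b],[-c,a]]
det = (0)(-4) - (2)(-3) = 0 - -6 = 6
Inverse = (1/6)·[[-4, -2], [3, 0]]
= [[-2/3, -1/3], [1/2, 0]]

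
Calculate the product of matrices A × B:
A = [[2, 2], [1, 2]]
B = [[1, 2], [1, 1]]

Matrix multiplication:
C[0][0] = 2×1 + 2×1 = 4
C[0][1] = 2×2 + 2×1 = 6
C[1][0] = 1×1 + 2×1 = 3
C[1][1] = 1×2 + 2×1 = 4
Result: [[4, 6], [3, 4]]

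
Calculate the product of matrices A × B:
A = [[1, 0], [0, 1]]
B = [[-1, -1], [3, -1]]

Matrix multiplication:
C[0][0] = 1×-1 + 0×3 = -1
C[0][1] = 1×-1 + 0×-1 = -1
C[1][0] = 0×-1 + 1×3 = 3
C[1][1] = 0×-1 + 1×-1 = -1
Result: [[-1, -1], [3, -1]]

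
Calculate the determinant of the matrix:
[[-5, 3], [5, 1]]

For a 2×2 matrix [[a, b], [c, d]], det = ad - bc
det = (-5)(1) - (3)(5) = -5 - 15 = -20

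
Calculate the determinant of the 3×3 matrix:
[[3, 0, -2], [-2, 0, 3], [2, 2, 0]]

Expansion along first row:
det = 3·det([[0,3],[2,0]]) - 0·det([[-2,3],[2,0]]) + -2·det([[-2,0],[2,2]])
    = 3·(0·0 - 3·2) - 0·(-2·0 - 3·2) + -2·(-2·2 - 0·2)
    = 3·-6 - 0·-6 + -2·-4
    = -18 + 0 + 8 = -10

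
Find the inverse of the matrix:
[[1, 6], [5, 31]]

For [[a,b],[c,d]], inverse = (1/det)·[[d,-b],[-c,a]]
det = (1)(31) - (6)(5) = 31 - 30 = 1
Inverse = [[31, -6], [-5, 1]]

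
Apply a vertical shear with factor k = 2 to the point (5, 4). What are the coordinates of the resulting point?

Shear matrix for vertical shear with factor k = 2:
[[1, 0], [2, 1]]
Result: (5, 4) → (5, 14)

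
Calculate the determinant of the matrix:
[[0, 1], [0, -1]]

For a 2×2 matrix [[a, b], [c, d]], det = ad - bc
det = (0)(-1) - (1)(0) = 0 - 0 = 0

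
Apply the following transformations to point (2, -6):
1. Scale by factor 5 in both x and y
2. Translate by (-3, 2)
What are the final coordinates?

Step 1: Scale (2, -6) by 5 → (10, -30)
Step 2: Translate by (-3, 2) → (7, -28)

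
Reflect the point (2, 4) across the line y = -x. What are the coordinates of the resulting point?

Reflection across line y = -x: (2, 4) → (-4, -2)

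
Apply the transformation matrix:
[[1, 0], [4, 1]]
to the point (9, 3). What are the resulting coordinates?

Matrix multiplication:
[[1, 0], [4, 1]] × [9, 3]ᵀ
= [(1)(9) + (0)(3), (4)(9) + (1)(3)]ᵀ
= [9, 39]ᵀ
Result: (9, 39)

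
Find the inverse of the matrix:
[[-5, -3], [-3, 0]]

For [[a,b],[c,d]], inverse = (1/det)·[[d,-b],[-c,a]]
det = (-5)(0) - (-3)(-3) = 0 - 9 = -9
Inverse = (1/-9)·[[0, 3], [3, -5]]
= [[0, -1/3], [-1/3, 5/9]]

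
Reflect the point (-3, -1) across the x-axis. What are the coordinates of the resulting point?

Reflection across x-axis: (-3, -1) → (-3, 1)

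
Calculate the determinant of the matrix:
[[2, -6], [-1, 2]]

For a 2×2 matrix [[a, b], [c, d]], det = ad - bc
det = (2)(2) - (-6)(-1) = 4 - 6 = -2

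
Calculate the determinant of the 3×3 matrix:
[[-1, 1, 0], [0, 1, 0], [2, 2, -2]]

Expansion along first row:
det = -1·det([[1,0],[2,-2]]) - 1·det([[0,0],[2,-2]]) + 0·det([[0,1],[2,2]])
    = -1·(1·-2 - 0·2) - 1·(0·-2 - 0·2) + 0·(0·2 - 1·2)
    = -1·-2 - 1·0 + 0·-2
    = 2 + 0 + 0 = 2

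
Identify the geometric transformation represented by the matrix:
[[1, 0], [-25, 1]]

This matrix represents: vertical shear with factor -25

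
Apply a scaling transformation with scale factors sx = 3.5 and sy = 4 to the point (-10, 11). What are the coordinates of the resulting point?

Scaling matrix:
[[3.50, 0], [0, 4]]
Result: (-10 × 3.5, 11 × 4) = (-35, 44)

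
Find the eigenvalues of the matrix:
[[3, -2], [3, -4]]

Characteristic equation: det(A - λI) = 0
λ² - (trace)λ + (det) = 0
trace = 3 + -4 = -1, det = (3)(-4) - (-2)(3) = -6
λ² - (-1)λ + (-6) = 0
λ = (-1 ± √((-1)² - 4·(-6))) / 2 = (-1 ± √25) / 2
Solving: λ = -3, 2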